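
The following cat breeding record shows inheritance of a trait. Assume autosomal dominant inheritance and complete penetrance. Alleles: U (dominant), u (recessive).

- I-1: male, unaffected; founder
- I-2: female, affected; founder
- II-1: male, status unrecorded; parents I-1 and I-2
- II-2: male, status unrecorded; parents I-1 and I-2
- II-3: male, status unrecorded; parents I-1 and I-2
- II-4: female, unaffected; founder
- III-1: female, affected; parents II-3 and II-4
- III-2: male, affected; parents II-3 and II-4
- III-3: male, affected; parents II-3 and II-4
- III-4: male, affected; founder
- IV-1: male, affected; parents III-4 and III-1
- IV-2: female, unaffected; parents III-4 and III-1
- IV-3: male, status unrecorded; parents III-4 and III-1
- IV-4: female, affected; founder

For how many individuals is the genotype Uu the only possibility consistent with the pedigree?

5

Obligate heterozygotes: II-3 passed U to III-1 (Uu, whose u came from II-4) and received u from I-1 (uu), so II-3 is Uu; III-1 is affected so carries U and received u from II-4 (uu), so III-1 is Uu; III-2 is affected so carries U and received u from II-4 (uu), so III-2 is Uu; III-3 is affected so carries U and received u from II-4 (uu), so III-3 is Uu; III-4 is affected so carries U and passed u to IV-2 (uu), so III-4 is Uu.
Every other individual is either homozygous by phenotype or has at least one consistent homozygous assignment, so the count is 5.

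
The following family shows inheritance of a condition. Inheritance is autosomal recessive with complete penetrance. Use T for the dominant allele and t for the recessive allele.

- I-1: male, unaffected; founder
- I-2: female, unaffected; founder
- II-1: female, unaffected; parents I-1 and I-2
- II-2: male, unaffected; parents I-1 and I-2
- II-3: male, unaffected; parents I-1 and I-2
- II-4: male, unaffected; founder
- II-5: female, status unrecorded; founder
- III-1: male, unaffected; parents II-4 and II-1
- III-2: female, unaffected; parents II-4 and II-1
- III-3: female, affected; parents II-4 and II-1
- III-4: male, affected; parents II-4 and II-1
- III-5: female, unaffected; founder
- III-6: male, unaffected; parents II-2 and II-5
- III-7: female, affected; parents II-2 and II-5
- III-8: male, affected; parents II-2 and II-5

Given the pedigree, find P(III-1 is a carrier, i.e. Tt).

II-4 is unaffected so carries T and passed t to III-3 (tt), so II-4 is Tt.
II-1 is unaffected so carries T and passed t to III-3 (tt), so II-1 is Tt.
Their cross gives offspring ratios 1/4 TT : 1/2 Tt : 1/4 tt. Conditioning on III-1 being unaffected, P(Tt) = 1/2 / 3/4 = 2/3.

2/3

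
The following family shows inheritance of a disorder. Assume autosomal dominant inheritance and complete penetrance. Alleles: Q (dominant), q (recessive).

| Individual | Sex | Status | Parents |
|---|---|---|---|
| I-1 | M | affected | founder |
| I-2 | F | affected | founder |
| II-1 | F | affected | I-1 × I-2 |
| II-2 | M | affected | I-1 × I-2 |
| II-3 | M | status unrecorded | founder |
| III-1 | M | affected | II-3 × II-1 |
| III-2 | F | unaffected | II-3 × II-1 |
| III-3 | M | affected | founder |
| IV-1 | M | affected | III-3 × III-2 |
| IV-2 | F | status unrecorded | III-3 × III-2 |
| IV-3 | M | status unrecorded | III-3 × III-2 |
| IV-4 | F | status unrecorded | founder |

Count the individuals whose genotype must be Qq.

Obligate heterozygotes: II-1 is affected so carries Q and passed q to III-2 (qq), so II-1 is Qq; IV-1 is affected so carries Q and received q from III-2 (qq), so IV-1 is Qq.
Every other individual is either homozygous by phenotype or has at least one consistent homozygous assignment, so the count is 2.

2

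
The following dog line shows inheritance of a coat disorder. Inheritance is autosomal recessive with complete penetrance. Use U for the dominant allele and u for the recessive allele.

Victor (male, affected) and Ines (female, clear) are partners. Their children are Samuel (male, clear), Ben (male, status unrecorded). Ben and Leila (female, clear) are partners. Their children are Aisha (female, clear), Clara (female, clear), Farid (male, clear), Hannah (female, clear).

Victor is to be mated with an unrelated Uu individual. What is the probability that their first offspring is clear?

Victor is affected, so Victor is uu.
The cross gives 1/2 Uu : 1/2 uu, so P(offspring is clear) = 1/2.

1/2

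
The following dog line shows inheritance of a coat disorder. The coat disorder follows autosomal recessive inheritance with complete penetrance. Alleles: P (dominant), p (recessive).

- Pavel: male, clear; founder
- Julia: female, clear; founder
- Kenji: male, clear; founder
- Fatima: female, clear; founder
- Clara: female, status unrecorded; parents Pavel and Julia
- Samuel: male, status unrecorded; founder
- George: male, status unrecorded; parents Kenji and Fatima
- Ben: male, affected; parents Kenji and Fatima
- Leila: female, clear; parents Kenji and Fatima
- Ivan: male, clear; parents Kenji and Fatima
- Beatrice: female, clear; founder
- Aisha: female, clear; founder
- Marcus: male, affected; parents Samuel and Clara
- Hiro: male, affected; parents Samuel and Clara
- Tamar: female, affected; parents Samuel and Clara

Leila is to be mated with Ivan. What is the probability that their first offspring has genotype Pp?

Kenji is clear so carries P and passed p to Ben (pp), so Kenji is Pp.
Fatima is clear so carries P and passed p to Ben (pp), so Fatima is Pp.
Leila is a clear offspring of Kenji (Pp) × Fatima (Pp), whose cross gives 1/4 PP : 1/2 Pp : 1/4 pp; conditioning on being clear, Leila is PP with probability 1/3, Pp with probability 2/3.
Ivan is a clear offspring of Kenji (Pp) × Fatima (Pp), whose cross gives 1/4 PP : 1/2 Pp : 1/4 pp; conditioning on being clear, Ivan is PP with probability 1/3, Pp with probability 2/3.
Summing over parental genotype combinations, P(offspring has genotype Pp) = 2/9·1/2 + 2/9·1/2 + 4/9·1/2 = 4/9.

4/9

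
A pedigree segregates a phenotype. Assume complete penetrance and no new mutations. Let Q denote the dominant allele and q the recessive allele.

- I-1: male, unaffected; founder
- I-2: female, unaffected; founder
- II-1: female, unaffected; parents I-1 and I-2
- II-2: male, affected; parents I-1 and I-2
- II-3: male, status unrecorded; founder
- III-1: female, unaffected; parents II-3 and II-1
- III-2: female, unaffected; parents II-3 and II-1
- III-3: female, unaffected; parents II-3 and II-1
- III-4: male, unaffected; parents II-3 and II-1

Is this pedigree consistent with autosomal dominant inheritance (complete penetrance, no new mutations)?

Under autosomal dominant, II-2 (affected, male) cannot arise from I-1 (unaffected) × I-2 (unaffected).

No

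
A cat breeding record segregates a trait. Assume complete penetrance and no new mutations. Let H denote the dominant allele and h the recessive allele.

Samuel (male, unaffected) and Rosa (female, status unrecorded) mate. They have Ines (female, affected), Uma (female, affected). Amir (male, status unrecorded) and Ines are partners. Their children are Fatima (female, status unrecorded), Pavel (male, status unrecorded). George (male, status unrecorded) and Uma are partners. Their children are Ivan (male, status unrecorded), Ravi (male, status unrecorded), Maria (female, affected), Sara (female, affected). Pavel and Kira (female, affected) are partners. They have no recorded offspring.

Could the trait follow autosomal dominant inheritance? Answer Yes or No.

Yes

A consistent assignment under autosomal dominant exists: Samuel hh, Rosa HH, Ines Hh, Uma Hh, Amir HH, George HH, Fatima HH, Pavel HH, Kira HH, Ivan HH, Ravi HH, Maria HH, Sara HH.
In this assignment every recorded phenotype matches its genotype and every non-founder's genotype is obtainable from its parents' genotypes, so the pedigree is consistent.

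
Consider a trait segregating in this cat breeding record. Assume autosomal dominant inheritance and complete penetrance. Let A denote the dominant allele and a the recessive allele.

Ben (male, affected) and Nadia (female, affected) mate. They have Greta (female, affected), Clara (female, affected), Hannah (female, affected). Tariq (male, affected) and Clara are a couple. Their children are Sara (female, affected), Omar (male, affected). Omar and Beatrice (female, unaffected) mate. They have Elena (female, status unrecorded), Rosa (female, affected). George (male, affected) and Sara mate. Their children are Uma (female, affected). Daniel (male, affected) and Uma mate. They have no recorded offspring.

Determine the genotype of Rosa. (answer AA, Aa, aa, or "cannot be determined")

From phenotype alone, Rosa is AA or Aa.
Rosa is affected so carries A and received a from Beatrice (aa), so Rosa is Aa.

Aa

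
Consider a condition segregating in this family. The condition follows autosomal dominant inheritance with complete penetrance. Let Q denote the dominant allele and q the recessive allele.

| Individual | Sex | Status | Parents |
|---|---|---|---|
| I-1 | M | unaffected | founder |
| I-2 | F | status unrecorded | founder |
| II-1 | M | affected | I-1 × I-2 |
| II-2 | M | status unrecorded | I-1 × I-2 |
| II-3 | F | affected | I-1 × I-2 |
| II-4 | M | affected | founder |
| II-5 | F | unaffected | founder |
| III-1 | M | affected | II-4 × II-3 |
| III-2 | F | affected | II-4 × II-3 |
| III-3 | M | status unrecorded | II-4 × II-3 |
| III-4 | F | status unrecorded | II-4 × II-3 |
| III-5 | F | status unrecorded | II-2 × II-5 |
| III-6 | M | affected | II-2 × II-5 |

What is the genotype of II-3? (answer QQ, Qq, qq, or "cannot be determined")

From phenotype alone, II-3 is QQ or Qq.
II-3 is affected so carries Q and received q from I-1 (qq), so II-3 is Qq.

Qq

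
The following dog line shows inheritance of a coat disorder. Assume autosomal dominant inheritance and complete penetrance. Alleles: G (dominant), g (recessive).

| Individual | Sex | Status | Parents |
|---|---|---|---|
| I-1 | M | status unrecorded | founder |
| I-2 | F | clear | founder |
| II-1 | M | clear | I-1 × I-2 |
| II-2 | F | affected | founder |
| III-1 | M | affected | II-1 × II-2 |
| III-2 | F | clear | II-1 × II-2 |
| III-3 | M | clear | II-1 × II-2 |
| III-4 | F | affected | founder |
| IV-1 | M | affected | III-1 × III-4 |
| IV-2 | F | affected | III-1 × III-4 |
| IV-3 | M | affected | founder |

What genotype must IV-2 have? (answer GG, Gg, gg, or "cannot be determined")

cannot be determined

IV-2's phenotype allows GG or Gg, and no parent or child forces a single allele at both positions; consistent genotype assignments exist with IV-2 as GG or Gg.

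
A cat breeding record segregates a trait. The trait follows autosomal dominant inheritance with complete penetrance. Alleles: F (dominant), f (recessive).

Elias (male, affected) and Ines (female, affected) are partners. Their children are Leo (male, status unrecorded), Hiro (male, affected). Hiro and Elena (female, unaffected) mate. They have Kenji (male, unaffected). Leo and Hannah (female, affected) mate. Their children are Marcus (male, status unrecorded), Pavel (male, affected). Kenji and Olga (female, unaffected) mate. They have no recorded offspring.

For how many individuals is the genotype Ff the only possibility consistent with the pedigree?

Obligate heterozygotes: Hiro is affected so carries F and passed f to Kenji (ff), so Hiro is Ff.
Every other individual is either homozygous by phenotype or has at least one consistent homozygous assignment, so the count is 1.

1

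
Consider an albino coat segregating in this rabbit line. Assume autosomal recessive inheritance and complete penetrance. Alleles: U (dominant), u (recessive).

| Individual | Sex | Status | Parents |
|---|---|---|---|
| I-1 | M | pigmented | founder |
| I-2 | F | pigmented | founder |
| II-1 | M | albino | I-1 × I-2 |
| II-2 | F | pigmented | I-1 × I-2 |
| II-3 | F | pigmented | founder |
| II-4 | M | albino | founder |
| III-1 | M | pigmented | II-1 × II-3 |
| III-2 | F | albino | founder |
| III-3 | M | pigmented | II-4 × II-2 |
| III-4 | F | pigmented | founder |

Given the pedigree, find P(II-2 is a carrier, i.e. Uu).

1/2

I-1 is pigmented so carries U and passed u to II-1 (uu), so I-1 is Uu.
I-2 is pigmented so carries U and passed u to II-1 (uu), so I-2 is Uu.
Their cross gives offspring ratios 1/4 UU : 1/2 Uu : 1/4 uu. Conditioning on II-2 being pigmented, P(Uu) = 1/2 / 3/4 = 2/3 before taking II-2's own offspring into account.
II-4 is albino, so II-4 is uu.
Now use II-2's offspring. Probability of each recorded status — pigmented son III-3: 1/2 if II-2 is Uu, 1 if UU.
Bayes: P(Uu) = 2/3·1/2 / (2/3·1/2 + 1/3·1) = 1/2.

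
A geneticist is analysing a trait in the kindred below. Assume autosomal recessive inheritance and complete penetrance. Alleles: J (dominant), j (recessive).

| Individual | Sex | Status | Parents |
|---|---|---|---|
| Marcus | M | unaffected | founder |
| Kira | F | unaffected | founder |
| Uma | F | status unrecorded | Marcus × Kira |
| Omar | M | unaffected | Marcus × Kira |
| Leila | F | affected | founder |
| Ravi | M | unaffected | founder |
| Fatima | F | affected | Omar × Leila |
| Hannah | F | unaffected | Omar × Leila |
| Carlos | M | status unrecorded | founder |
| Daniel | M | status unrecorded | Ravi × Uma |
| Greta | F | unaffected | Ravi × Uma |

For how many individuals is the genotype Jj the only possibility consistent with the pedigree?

Obligate heterozygotes: Omar is unaffected so carries J and passed j to Fatima (jj), so Omar is Jj; Hannah is unaffected so carries J and received j from Leila (jj), so Hannah is Jj.
Every other individual is either homozygous by phenotype or has at least one consistent homozygous assignment, so the count is 2.

2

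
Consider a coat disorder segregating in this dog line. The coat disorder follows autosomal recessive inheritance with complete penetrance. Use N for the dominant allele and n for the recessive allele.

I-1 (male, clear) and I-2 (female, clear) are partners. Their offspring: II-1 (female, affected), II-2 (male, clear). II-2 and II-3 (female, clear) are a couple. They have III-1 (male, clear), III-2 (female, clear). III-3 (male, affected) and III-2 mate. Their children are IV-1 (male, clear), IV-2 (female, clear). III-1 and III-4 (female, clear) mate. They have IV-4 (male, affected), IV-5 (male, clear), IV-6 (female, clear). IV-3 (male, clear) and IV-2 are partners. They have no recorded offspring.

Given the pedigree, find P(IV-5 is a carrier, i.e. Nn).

2/3

III-1 is clear so carries N and passed n to IV-4 (nn), so III-1 is Nn.
III-4 is clear so carries N and passed n to IV-4 (nn), so III-4 is Nn.
Their cross gives offspring ratios 1/4 NN : 1/2 Nn : 1/4 nn. Conditioning on IV-5 being clear, P(Nn) = 1/2 / 3/4 = 2/3.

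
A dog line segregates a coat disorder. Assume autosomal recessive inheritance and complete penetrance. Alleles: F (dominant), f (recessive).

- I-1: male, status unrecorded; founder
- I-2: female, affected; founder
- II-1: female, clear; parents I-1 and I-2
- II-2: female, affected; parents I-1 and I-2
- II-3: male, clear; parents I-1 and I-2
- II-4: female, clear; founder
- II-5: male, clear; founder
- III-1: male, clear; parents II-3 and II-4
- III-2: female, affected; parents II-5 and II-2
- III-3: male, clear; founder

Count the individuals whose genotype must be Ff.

4

Obligate heterozygotes: I-1 passed F to II-1 (Ff, whose f came from I-2) and passed f to II-2 (ff), so I-1 is Ff; II-1 is clear so carries F and received f from I-2 (ff), so II-1 is Ff; II-3 is clear so carries F and received f from I-2 (ff), so II-3 is Ff; II-5 is clear so carries F and passed f to III-2 (ff), so II-5 is Ff.
Every other individual is either homozygous by phenotype or has at least one consistent homozygous assignment, so the count is 4.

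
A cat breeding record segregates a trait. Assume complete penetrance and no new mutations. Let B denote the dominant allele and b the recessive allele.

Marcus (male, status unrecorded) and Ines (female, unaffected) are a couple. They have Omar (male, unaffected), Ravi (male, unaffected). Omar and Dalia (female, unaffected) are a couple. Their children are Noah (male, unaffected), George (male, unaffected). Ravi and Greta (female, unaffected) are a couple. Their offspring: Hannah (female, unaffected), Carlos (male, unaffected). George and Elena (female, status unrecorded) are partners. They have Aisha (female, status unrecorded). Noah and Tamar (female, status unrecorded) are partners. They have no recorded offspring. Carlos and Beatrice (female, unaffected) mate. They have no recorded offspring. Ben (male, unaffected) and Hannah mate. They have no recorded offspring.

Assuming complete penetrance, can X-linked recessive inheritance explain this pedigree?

Yes

A consistent assignment under X-linked recessive exists: Marcus X^B Y, Ines X^B X^B, Omar X^B Y, Ravi X^B Y, Dalia X^B X^B, Greta X^B X^B, Noah X^B Y, George X^B Y, Elena X^B X^B, Tamar X^B X^B, Hannah X^B X^B, Carlos X^B Y, Beatrice X^B X^B, Ben X^B Y, Aisha X^B X^B.
In this assignment every recorded phenotype matches its genotype and every non-founder's genotype is obtainable from its parents' genotypes, so the pedigree is consistent.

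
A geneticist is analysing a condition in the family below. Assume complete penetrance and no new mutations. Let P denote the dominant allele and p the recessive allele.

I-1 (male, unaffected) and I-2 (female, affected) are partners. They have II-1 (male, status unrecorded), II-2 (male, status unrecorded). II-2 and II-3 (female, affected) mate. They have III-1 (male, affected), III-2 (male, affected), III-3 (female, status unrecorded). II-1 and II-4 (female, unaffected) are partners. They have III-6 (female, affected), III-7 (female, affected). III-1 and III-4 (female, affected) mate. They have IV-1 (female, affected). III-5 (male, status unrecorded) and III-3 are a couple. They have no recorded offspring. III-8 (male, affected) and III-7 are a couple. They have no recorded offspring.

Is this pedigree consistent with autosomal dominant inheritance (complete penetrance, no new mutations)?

Yes

A consistent assignment under autosomal dominant exists: I-1 pp, I-2 PP, II-1 Pp, II-2 Pp, II-3 PP, II-4 pp, III-1 PP, III-2 PP, III-3 PP, III-4 PP, III-5 PP, III-6 Pp, III-7 Pp, III-8 PP, IV-1 PP.
In this assignment every recorded phenotype matches its genotype and every non-founder's genotype is obtainable from its parents' genotypes, so the pedigree is consistent.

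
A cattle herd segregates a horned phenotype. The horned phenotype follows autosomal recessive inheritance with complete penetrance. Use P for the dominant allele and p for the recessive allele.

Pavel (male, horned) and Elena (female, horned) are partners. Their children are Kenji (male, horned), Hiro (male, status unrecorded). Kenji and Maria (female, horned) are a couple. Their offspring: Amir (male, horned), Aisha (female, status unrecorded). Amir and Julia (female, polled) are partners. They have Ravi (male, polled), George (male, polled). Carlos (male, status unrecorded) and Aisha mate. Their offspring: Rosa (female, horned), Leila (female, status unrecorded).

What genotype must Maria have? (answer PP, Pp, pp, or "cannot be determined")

pp

Maria is horned, so Maria is pp.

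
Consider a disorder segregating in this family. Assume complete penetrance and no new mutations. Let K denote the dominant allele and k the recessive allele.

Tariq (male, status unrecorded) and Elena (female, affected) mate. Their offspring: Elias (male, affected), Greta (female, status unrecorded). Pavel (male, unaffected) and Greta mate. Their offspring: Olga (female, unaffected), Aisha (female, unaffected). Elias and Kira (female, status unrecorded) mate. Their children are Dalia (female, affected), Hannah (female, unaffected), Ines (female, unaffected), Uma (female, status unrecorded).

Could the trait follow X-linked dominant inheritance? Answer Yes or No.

Under X-linked dominant, Hannah (unaffected, female) cannot arise from Elias (affected) × Kira (unrecorded).

No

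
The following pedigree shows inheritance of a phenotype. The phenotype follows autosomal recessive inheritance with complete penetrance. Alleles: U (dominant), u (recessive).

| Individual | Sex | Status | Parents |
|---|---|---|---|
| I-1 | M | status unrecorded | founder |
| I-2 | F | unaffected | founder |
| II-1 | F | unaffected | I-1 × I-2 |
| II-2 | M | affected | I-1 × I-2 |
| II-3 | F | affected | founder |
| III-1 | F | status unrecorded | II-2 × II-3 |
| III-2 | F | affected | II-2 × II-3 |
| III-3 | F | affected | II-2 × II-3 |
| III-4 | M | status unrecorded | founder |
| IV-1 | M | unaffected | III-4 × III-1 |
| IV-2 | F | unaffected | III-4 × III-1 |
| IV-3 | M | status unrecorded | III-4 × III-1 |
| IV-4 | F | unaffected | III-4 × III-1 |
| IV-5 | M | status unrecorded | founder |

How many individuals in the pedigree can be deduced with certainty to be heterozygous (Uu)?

Obligate heterozygotes: I-2 is unaffected so carries U and passed u to II-2 (uu), so I-2 is Uu; IV-1 is unaffected so carries U and received u from III-1 (uu), so IV-1 is Uu; IV-2 is unaffected so carries U and received u from III-1 (uu), so IV-2 is Uu; IV-4 is unaffected so carries U and received u from III-1 (uu), so IV-4 is Uu.
Every other individual is either homozygous by phenotype or has at least one consistent homozygous assignment, so the count is 4.

4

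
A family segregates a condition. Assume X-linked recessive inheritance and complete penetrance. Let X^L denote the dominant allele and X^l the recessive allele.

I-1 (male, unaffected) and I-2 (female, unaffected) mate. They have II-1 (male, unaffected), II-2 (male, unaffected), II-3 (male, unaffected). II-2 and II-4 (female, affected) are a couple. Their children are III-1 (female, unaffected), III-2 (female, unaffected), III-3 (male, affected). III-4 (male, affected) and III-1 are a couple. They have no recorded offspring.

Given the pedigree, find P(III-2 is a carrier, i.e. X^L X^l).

1

III-2 is unaffected so carries L and received l from II-4 (X^l X^l), so III-2 is X^L X^l, giving P(X^L X^l) = 1.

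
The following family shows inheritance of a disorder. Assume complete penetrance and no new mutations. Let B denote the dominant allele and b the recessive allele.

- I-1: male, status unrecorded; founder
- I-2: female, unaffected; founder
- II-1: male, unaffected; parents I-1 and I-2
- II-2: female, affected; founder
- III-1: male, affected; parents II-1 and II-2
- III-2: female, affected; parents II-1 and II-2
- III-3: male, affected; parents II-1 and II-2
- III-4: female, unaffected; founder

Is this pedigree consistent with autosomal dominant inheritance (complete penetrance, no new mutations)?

Yes

A consistent assignment under autosomal dominant exists: I-1 Bb, I-2 bb, II-1 bb, II-2 BB, III-1 Bb, III-2 Bb, III-3 Bb, III-4 bb.
In this assignment every recorded phenotype matches its genotype and every non-founder's genotype is obtainable from its parents' genotypes, so the pedigree is consistent.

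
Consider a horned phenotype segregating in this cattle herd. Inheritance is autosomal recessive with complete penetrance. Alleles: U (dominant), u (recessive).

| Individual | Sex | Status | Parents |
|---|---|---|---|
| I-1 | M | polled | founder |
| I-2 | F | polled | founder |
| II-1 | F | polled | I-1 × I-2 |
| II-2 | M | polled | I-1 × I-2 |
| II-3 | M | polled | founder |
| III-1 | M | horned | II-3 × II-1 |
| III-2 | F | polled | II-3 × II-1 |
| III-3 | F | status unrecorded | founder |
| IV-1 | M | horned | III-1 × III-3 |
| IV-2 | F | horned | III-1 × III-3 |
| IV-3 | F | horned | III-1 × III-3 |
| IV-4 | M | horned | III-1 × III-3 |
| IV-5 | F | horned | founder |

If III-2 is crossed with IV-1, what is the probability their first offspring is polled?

2/3

II-3 is polled so carries U and passed u to III-1 (uu), so II-3 is Uu.
II-1 is polled so carries U and passed u to III-1 (uu), so II-1 is Uu.
III-2 is a polled offspring of II-3 (Uu) × II-1 (Uu), whose cross gives 1/4 UU : 1/2 Uu : 1/4 uu; conditioning on being polled, III-2 is UU with probability 1/3, Uu with probability 2/3.
IV-1 is horned, so IV-1 is uu.
Summing over parental genotype combinations, P(offspring is polled) = 1/3·1 + 2/3·1/2 = 2/3.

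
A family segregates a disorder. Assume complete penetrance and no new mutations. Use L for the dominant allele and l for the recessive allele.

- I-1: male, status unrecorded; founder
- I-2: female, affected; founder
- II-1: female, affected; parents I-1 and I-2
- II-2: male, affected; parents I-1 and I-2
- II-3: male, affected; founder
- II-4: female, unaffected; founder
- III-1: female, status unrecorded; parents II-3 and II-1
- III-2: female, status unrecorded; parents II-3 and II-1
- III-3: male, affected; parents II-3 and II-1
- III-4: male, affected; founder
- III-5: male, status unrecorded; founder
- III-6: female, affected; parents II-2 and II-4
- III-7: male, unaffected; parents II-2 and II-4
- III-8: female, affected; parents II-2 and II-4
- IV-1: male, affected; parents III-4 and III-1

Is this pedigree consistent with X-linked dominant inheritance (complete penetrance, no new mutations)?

Yes

A consistent assignment under X-linked dominant exists: I-1 X^L Y, I-2 X^L X^L, II-1 X^L X^L, II-2 X^L Y, II-3 X^L Y, II-4 X^l X^l, III-1 X^L X^L, III-2 X^L X^L, III-3 X^L Y, III-4 X^L Y, III-5 X^L Y, III-6 X^L X^l, III-7 X^l Y, III-8 X^L X^l, IV-1 X^L Y.
In this assignment every recorded phenotype matches its genotype and every non-founder's genotype is obtainable from its parents' genotypes, so the pedigree is consistent.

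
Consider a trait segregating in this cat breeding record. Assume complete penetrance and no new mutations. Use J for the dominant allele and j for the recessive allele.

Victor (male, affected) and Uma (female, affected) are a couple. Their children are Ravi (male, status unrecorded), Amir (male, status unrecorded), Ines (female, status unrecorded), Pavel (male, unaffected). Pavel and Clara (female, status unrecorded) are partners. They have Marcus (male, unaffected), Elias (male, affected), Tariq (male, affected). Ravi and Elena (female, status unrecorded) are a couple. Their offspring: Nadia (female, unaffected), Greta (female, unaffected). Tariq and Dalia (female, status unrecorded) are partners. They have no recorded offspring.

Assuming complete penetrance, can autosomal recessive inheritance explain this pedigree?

Under autosomal recessive, Pavel (unaffected, male) cannot arise from Victor (affected) × Uma (affected).

No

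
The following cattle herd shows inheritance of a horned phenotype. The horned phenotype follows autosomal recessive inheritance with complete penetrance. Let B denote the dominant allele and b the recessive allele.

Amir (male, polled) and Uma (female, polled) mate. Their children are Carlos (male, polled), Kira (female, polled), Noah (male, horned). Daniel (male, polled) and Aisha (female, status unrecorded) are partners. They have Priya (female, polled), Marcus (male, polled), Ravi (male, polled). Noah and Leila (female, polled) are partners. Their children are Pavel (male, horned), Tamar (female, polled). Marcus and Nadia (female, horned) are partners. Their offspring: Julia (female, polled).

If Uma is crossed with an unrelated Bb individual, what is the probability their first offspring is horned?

1/4

Uma is polled so carries B and passed b to Noah (bb), so Uma is Bb.
The cross gives 1/4 BB : 1/2 Bb : 1/4 bb, so P(offspring is horned) = 1/4.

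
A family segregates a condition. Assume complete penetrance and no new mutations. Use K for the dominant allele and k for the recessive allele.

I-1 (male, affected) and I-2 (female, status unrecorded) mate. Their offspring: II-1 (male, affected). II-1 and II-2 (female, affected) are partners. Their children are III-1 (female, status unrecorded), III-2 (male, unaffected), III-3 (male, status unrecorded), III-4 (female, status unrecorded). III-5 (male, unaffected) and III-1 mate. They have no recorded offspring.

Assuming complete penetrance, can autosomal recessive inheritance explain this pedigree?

Under autosomal recessive, III-2 (unaffected, male) cannot arise from II-1 (affected) × II-2 (affected).

No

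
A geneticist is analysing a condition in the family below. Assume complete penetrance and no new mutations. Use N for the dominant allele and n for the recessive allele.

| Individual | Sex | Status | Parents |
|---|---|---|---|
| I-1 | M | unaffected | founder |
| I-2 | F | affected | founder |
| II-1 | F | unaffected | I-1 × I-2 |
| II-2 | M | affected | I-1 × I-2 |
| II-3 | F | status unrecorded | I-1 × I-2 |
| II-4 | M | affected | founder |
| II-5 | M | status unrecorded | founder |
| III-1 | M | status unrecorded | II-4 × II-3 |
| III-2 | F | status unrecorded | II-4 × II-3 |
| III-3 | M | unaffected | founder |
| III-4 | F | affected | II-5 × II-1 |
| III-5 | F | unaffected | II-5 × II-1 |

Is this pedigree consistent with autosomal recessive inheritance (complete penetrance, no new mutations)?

A consistent assignment under autosomal recessive exists: I-1 Nn, I-2 nn, II-1 Nn, II-2 nn, II-3 Nn, II-4 nn, II-5 Nn, III-1 Nn, III-2 Nn, III-3 NN, III-4 nn, III-5 NN.
In this assignment every recorded phenotype matches its genotype and every non-founder's genotype is obtainable from its parents' genotypes, so the pedigree is consistent.

Yes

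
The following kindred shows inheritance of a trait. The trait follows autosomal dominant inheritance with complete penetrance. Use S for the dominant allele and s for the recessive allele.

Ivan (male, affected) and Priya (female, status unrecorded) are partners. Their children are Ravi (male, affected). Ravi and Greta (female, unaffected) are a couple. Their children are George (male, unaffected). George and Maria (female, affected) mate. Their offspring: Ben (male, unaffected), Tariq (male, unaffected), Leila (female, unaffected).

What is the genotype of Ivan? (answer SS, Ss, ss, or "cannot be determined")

Ivan's phenotype allows SS or Ss, and no parent or child forces a single allele at both positions; consistent genotype assignments exist with Ivan as SS or Ss.

cannot be determined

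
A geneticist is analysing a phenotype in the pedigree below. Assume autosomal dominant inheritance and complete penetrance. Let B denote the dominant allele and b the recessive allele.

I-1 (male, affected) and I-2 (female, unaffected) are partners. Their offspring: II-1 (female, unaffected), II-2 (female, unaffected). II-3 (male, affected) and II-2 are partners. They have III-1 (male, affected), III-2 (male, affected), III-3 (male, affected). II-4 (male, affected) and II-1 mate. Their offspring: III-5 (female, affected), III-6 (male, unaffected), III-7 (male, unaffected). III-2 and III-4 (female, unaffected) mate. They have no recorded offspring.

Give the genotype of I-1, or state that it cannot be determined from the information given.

Bb

From phenotype alone, I-1 is BB or Bb.
I-1 is affected so carries B and passed b to II-1 (bb), so I-1 is Bb.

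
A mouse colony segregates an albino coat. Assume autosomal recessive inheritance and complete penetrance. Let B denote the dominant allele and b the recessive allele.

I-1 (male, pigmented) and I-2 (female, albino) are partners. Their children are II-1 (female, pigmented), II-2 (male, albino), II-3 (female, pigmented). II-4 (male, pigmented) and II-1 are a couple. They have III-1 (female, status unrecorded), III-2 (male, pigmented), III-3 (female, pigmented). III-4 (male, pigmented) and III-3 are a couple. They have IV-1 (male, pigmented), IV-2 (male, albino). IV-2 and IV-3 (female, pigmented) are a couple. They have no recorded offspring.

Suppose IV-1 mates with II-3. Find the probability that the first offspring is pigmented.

5/6

III-4 is pigmented so carries B and passed b to IV-2 (bb), so III-4 is Bb.
III-3 is pigmented so carries B and passed b to IV-2 (bb), so III-3 is Bb.
IV-1 is a pigmented offspring of III-4 (Bb) × III-3 (Bb), whose cross gives 1/4 BB : 1/2 Bb : 1/4 bb; conditioning on being pigmented, IV-1 is BB with probability 1/3, Bb with probability 2/3.
II-3 is pigmented so carries B and received b from I-2 (bb), so II-3 is Bb.
Summing over parental genotype combinations, P(offspring is pigmented) = 1/3·1 + 2/3·3/4 = 5/6.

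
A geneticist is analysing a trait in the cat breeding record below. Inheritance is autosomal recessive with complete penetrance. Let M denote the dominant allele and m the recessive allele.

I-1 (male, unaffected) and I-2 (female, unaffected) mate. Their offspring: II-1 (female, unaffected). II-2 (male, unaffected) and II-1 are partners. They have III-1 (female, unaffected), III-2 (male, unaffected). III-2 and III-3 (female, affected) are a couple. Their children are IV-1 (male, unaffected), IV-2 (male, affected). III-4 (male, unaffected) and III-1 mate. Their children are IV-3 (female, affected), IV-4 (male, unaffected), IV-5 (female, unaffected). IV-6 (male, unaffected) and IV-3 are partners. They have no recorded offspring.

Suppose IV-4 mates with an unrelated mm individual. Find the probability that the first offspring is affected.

III-4 is unaffected so carries M and passed m to IV-3 (mm), so III-4 is Mm.
III-1 is unaffected so carries M and passed m to IV-3 (mm), so III-1 is Mm.
IV-4 is an unaffected offspring of III-4 (Mm) × III-1 (Mm), whose cross gives 1/4 MM : 1/2 Mm : 1/4 mm; conditioning on being unaffected, IV-4 is MM with probability 1/3, Mm with probability 2/3.
Summing over parental genotype combinations, P(offspring is affected) = 2/3·1/2 = 1/3.

1/3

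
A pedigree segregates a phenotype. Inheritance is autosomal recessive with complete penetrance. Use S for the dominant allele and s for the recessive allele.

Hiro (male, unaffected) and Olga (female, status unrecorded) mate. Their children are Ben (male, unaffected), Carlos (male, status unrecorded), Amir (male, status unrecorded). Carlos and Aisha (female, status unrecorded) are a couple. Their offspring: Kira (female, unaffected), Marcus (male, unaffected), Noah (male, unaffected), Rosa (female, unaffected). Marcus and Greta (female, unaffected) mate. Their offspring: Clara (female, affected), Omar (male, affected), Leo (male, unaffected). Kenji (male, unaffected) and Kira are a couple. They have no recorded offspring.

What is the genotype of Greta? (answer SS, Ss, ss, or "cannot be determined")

From phenotype alone, Greta is SS or Ss.
Greta is unaffected so carries S and passed s to Clara (ss), so Greta is Ss.

Ss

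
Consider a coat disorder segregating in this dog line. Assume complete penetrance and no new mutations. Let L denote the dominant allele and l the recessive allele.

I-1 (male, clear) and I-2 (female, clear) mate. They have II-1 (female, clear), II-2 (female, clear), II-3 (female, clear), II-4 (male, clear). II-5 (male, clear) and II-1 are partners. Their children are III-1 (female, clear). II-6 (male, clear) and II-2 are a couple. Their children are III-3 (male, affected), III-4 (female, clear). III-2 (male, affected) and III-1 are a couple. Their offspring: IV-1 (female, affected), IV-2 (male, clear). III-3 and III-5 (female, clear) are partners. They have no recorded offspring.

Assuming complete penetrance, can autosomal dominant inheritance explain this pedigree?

Under autosomal dominant, III-3 (affected, male) cannot arise from II-6 (clear) × II-2 (clear).

No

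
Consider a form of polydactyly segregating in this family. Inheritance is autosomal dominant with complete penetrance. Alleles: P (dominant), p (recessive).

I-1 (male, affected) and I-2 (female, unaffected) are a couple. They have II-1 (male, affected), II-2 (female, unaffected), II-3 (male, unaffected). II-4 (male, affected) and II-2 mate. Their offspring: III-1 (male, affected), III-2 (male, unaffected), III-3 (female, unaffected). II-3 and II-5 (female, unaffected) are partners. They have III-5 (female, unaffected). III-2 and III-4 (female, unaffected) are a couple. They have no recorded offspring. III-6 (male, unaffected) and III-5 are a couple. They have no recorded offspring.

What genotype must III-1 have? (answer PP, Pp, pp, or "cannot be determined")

From phenotype alone, III-1 is PP or Pp.
III-1 is affected so carries P and received p from II-2 (pp), so III-1 is Pp.

Pp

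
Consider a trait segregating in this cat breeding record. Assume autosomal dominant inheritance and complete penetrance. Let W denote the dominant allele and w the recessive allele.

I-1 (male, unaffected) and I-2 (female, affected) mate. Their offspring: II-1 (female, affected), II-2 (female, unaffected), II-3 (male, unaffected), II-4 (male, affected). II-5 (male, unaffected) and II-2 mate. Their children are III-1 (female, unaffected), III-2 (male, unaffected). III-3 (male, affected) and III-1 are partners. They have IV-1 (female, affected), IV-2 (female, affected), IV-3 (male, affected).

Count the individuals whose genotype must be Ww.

6

Obligate heterozygotes: I-2 is affected so carries W and passed w to II-2 (ww), so I-2 is Ww; II-1 is affected so carries W and received w from I-1 (ww), so II-1 is Ww; II-4 is affected so carries W and received w from I-1 (ww), so II-4 is Ww; IV-1 is affected so carries W and received w from III-1 (ww), so IV-1 is Ww; IV-2 is affected so carries W and received w from III-1 (ww), so IV-2 is Ww; IV-3 is affected so carries W and received w from III-1 (ww), so IV-3 is Ww.
Every other individual is either homozygous by phenotype or has at least one consistent homozygous assignment, so the count is 6.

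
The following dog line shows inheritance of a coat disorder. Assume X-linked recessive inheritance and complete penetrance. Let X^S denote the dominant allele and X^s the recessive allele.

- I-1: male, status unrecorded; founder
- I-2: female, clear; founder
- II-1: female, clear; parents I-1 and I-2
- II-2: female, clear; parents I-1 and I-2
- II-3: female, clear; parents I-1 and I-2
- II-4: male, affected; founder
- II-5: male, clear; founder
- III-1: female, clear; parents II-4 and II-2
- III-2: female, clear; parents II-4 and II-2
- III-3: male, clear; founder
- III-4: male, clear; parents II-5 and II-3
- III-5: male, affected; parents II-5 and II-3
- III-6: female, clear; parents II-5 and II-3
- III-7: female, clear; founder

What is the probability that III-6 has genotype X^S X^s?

1/2

II-5 is clear, so II-5 is X^S Y.
II-3 is clear so carries S and passed s to III-5 (X^s Y), so II-3 is X^S X^s.
Their cross gives offspring ratios 1/2 X^S X^S : 1/2 X^S X^s. Conditioning on III-6 being clear, P(X^S X^s) = 1/2 / 1 = 1/2.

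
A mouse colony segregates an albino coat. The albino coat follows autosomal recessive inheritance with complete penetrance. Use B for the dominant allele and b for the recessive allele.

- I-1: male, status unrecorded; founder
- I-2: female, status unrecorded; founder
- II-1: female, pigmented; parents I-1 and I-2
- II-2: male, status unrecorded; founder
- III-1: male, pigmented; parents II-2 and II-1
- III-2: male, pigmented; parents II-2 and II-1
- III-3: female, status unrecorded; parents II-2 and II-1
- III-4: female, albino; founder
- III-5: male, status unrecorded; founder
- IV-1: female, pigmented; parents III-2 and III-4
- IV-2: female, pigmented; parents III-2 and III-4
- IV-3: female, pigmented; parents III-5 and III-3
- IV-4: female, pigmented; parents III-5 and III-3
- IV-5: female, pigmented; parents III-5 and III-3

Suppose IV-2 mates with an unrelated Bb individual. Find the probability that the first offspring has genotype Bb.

IV-2 is pigmented so carries B and received b from III-4 (bb), so IV-2 is Bb.
The cross gives 1/4 BB : 1/2 Bb : 1/4 bb, so P(offspring has genotype Bb) = 1/2.

1/2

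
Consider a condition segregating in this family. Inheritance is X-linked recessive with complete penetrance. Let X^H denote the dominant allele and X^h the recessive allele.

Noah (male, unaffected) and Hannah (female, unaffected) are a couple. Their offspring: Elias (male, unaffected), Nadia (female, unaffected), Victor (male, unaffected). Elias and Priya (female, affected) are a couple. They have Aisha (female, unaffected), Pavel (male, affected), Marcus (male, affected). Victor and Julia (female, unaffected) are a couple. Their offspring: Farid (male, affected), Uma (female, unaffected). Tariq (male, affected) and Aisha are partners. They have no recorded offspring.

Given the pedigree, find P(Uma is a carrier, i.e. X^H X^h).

1/2

Victor is unaffected, so Victor is X^H Y.
Julia is unaffected so carries H and passed h to Farid (X^h Y), so Julia is X^H X^h.
Their cross gives offspring ratios 1/2 X^H X^H : 1/2 X^H X^h. Conditioning on Uma being unaffected, P(X^H X^h) = 1/2 / 1 = 1/2.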